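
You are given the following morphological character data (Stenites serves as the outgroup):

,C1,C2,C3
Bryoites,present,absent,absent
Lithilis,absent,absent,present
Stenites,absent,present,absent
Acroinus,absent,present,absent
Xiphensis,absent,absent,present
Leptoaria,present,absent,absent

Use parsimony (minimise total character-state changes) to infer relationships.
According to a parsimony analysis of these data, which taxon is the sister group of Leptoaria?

Character polarity is set by the outgroup: the derived state is whichever differs from the outgroup's state, so for C2 the derived state is 'absent', and for the remaining characters it is 'present'.
Only Bryoites and Leptoaria show the derived state 'present' for C1, supporting them as a clade.
C2 (derived state 'absent') is shared by Bryoites, Leptoaria, Lithilis, and Xiphensis — a synapomorphy uniting that clade.
C3 (derived state 'present') is shared by Lithilis and Xiphensis — a synapomorphy uniting that clade.
Most parsimonious ingroup topology: (((Lithilis,Xiphensis),(Leptoaria,Bryoites)),Acroinus).
Leptoaria and Bryoites form a cherry on this tree, so they are sister taxa.

Bryoites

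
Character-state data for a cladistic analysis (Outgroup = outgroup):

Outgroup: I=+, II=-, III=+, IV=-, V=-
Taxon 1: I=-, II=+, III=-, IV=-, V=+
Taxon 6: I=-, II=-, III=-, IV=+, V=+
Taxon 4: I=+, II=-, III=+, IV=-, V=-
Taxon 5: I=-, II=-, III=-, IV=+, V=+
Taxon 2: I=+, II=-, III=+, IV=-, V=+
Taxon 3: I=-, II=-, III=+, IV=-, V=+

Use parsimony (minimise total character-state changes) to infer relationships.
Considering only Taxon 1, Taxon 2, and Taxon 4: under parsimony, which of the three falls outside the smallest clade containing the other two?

Character polarity is set by the outgroup: the derived state is whichever differs from the outgroup's state, so for I, III the derived state is '-', and for the remaining characters it is '+'.
I (derived state '-') is shared by Taxon 1, Taxon 3, Taxon 5, and Taxon 6 — a synapomorphy uniting that clade.
II (derived state '+') is unique to Taxon 1 (autapomorphy; uninformative for grouping).
Only Taxon 1, Taxon 5, and Taxon 6 show the derived state '-' for III, supporting them as a clade.
IV (derived state '+') is shared by Taxon 5 and Taxon 6 — a synapomorphy uniting that clade.
V (derived state '+') is shared by Taxon 1, Taxon 2, Taxon 3, Taxon 5, and Taxon 6 — a synapomorphy uniting that clade.
Most parsimonious ingroup topology: ((((Taxon 1,(Taxon 6,Taxon 5)),Taxon 3),Taxon 2),Taxon 4).
Taxon 2 and Taxon 1 share a more recent common ancestor with each other than either does with Taxon 4, so Taxon 4 is the least closely related of the three.

Taxon 4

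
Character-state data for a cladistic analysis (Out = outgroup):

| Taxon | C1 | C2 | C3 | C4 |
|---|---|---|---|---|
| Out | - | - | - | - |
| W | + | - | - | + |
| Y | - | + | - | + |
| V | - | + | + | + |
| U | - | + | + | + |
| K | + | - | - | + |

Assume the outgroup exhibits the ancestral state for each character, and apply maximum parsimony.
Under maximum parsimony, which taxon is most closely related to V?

The outgroup has state '-' for every character, so '+' is the derived state throughout.
C1: derived state '+' in K and W only — synapomorphy for {K, W}.
C2: derived state '+' in U, V, and Y only — synapomorphy for {U, V, Y}.
C3: derived state '+' in U and V only — synapomorphy for {U, V}.
All ingroup taxa share the derived state '+' for C4; it defines the ingroup but does not resolve relationships within it.
Most parsimonious ingroup topology: ((W,K),(Y,(V,U))).
V and U form a cherry on this tree, so they are sister taxa.

U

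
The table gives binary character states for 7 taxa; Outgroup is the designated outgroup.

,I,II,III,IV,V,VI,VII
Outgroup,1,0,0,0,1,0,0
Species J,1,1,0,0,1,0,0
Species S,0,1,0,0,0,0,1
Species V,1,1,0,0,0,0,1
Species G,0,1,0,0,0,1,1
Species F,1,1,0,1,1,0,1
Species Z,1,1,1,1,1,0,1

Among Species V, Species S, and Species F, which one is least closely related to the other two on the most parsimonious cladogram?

Character polarity is set by the outgroup: the derived state is whichever differs from the outgroup's state, so for I, V the derived state is '0', and for the remaining characters it is '1'.
I (derived state '0') is shared by Species G and Species S — a synapomorphy uniting that clade.
II (derived state '1') is shared by all ingroup taxa — unites the whole ingroup.
III: derived state '1' in Species Z only — an autapomorphy, so it tells us nothing about relationships among taxa.
IV (derived state '1') is shared by Species F and Species Z — a synapomorphy uniting that clade.
Only Species G, Species S, and Species V show the derived state '0' for V, supporting them as a clade.
VI (derived state '1') is unique to Species G (autapomorphy; uninformative for grouping).
Only Species F, Species G, Species S, Species V, and Species Z show the derived state '1' for VII, supporting them as a clade.
Most parsimonious ingroup topology: (Species J,(((Species S,Species G),Species V),(Species F,Species Z))).
Species V and Species S share a more recent common ancestor with each other than either does with Species F, so Species F is the least closely related of the three.

Species F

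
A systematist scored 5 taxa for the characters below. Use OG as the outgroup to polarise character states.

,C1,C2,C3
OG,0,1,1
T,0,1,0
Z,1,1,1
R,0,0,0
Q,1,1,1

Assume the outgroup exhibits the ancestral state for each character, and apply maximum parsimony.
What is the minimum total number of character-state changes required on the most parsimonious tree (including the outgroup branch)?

Character polarity is set by the outgroup: the derived state is whichever differs from the outgroup's state, so for C2, C3 the derived state is '0', and for the remaining characters it is '1'.
C1: derived state '1' in Q and Z only — synapomorphy for {Q, Z}.
C2: derived state '0' in R only — an autapomorphy, so it tells us nothing about relationships among taxa.
C3: derived state '0' in R and T only — synapomorphy for {R, T}.
Most parsimonious ingroup topology: ((T,R),(Z,Q)).
Changes per character on this tree: C1: 1; C2: 1; C3: 1.
Total = 3.

3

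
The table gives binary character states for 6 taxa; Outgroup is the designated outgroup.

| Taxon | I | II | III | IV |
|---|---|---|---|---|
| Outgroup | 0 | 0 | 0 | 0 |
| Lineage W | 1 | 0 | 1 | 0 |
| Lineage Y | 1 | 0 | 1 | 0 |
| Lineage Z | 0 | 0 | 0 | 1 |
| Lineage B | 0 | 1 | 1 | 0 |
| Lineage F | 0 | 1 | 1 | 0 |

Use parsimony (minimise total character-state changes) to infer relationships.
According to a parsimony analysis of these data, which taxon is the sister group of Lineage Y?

Lineage W

The outgroup has state '0' for every character, so '1' is the derived state throughout.
I: derived state '1' in Lineage W and Lineage Y only — synapomorphy for {Lineage W, Lineage Y}.
II: derived state '1' in Lineage B and Lineage F only — synapomorphy for {Lineage B, Lineage F}.
III: derived state '1' in Lineage B, Lineage F, Lineage W, and Lineage Y only — synapomorphy for {Lineage B, Lineage F, Lineage W, Lineage Y}.
IV (derived state '1') is unique to Lineage Z (autapomorphy; uninformative for grouping).
Most parsimonious ingroup topology: (((Lineage W,Lineage Y),(Lineage B,Lineage F)),Lineage Z).
Lineage Y and Lineage W form a cherry on this tree, so they are sister taxa.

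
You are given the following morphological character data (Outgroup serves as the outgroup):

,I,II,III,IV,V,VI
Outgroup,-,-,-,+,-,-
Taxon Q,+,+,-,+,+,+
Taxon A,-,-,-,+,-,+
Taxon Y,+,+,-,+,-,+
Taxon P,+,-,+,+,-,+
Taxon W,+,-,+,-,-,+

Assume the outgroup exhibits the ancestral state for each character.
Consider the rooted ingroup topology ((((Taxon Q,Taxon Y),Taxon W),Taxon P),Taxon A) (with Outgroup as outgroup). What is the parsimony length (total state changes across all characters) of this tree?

7

Map each character onto ((((Taxon Q,Taxon Y),Taxon W),Taxon P),Taxon A) (rooted by Outgroup) and count the minimum state changes it requires (Fitch parsimony):
I: 1; II: 1; III: 2; IV: 1; V: 1; VI: 1.
Total tree length = 7.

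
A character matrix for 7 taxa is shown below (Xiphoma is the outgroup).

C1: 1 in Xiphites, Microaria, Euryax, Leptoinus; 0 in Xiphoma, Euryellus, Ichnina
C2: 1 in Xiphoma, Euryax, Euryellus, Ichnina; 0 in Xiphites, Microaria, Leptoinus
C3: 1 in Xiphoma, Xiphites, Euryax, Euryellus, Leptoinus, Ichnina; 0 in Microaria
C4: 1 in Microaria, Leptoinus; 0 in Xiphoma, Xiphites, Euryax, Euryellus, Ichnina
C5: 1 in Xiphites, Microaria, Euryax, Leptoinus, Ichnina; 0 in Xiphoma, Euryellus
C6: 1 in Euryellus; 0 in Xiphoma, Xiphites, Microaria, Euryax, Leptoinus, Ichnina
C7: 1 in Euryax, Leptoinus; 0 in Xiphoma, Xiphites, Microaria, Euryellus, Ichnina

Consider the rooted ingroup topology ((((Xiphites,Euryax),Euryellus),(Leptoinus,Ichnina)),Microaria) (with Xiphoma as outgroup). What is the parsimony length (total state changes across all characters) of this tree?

14

Map each character onto ((((Xiphites,Euryax),Euryellus),(Leptoinus,Ichnina)),Microaria) (rooted by Xiphoma) and count the minimum state changes it requires (Fitch parsimony):
C1: 3; C2: 3; C3: 1; C4: 2; C5: 2; C6: 1; C7: 2.
Total tree length = 14.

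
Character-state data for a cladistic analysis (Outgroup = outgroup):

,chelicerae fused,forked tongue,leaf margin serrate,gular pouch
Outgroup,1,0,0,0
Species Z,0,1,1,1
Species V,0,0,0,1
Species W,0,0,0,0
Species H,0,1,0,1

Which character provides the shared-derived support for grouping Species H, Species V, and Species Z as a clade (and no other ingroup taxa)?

gular pouch

Character polarity is set by the outgroup: the derived state is whichever differs from the outgroup's state, so for chelicerae fused the derived state is '0', and for the remaining characters it is '1'.
All ingroup taxa share the derived state '0' for chelicerae fused; it defines the ingroup but does not resolve relationships within it.
Only Species H and Species Z show the derived state '1' for forked tongue, supporting them as a clade.
leaf margin serrate (derived state '1') is unique to Species Z (autapomorphy; uninformative for grouping).
gular pouch: derived state '1' in Species H, Species V, and Species Z only — synapomorphy for {Species H, Species V, Species Z}.
Most parsimonious ingroup topology: (((Species Z,Species H),Species V),Species W).
The clade {Species H, Species V, Species Z} is supported by gular pouch: its derived state '1' occurs in exactly those taxa and in no other taxon (including the outgroup).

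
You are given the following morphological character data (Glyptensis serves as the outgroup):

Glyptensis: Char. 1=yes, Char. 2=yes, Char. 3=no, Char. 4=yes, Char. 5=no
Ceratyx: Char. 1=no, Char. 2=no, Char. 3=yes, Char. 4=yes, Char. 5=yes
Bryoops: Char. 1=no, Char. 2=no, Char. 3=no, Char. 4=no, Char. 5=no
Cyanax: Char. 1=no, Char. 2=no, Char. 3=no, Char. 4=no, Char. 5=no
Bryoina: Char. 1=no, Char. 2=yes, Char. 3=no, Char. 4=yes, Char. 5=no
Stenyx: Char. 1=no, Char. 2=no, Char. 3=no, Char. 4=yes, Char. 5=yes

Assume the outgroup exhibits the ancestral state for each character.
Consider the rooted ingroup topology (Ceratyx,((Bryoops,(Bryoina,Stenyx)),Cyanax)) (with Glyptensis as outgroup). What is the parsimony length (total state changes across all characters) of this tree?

8

Map each character onto (Ceratyx,((Bryoops,(Bryoina,Stenyx)),Cyanax)) (rooted by Glyptensis) and count the minimum state changes it requires (Fitch parsimony):
Char. 1: 1; Char. 2: 2; Char. 3: 1; Char. 4: 2; Char. 5: 2.
Total tree length = 8.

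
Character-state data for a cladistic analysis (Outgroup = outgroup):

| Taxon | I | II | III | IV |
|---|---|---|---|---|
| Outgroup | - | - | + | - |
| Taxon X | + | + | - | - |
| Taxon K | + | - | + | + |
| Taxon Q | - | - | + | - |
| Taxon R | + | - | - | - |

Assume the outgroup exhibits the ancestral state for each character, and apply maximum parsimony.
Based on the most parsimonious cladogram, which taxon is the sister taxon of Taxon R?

Character polarity is set by the outgroup: the derived state is whichever differs from the outgroup's state, so for III the derived state is '-', and for the remaining characters it is '+'.
Only Taxon K, Taxon R, and Taxon X show the derived state '+' for I, supporting them as a clade.
II: derived state '+' in Taxon X only — an autapomorphy, so it tells us nothing about relationships among taxa.
III (derived state '-') is shared by Taxon R and Taxon X — a synapomorphy uniting that clade.
IV (derived state '+') is unique to Taxon K (autapomorphy; uninformative for grouping).
Most parsimonious ingroup topology: (((Taxon X,Taxon R),Taxon K),Taxon Q).
Taxon R and Taxon X form a cherry on this tree, so they are sister taxa.

Taxon X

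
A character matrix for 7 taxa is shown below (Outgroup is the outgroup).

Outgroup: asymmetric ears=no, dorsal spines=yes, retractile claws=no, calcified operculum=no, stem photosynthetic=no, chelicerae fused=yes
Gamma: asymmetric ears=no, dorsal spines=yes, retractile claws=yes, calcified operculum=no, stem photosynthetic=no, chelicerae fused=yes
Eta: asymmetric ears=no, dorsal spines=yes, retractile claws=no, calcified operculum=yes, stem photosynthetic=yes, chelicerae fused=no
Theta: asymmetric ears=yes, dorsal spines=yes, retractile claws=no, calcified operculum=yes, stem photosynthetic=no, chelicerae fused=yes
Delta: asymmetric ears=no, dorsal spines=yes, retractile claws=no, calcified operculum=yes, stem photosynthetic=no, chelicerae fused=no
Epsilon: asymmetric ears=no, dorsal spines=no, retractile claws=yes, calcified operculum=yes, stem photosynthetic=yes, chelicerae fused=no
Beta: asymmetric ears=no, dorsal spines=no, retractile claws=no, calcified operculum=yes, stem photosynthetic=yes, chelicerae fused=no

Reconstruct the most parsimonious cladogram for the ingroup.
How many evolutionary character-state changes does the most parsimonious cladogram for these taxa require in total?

Character polarity is set by the outgroup: the derived state is whichever differs from the outgroup's state, so for dorsal spines, chelicerae fused the derived state is 'no', and for the remaining characters it is 'yes'.
asymmetric ears (derived state 'yes') is unique to Theta (autapomorphy; uninformative for grouping).
dorsal spines (derived state 'no') is shared by Beta and Epsilon — a synapomorphy uniting that clade.
retractile claws groups Epsilon and Gamma, which is incompatible with the clades supported by the remaining characters; treating it as convergent (homoplasy) costs fewer steps than any alternative tree.
calcified operculum: derived state 'yes' in Beta, Delta, Epsilon, Eta, and Theta only — synapomorphy for {Beta, Delta, Epsilon, Eta, Theta}.
stem photosynthetic (derived state 'yes') is shared by Beta, Epsilon, and Eta — a synapomorphy uniting that clade.
Only Beta, Delta, Epsilon, and Eta show the derived state 'no' for chelicerae fused, supporting them as a clade.
Most parsimonious ingroup topology: (Gamma,(((Eta,(Epsilon,Beta)),Delta),Theta)).
Changes per character on this tree: asymmetric ears: 1; dorsal spines: 1; retractile claws: 2; calcified operculum: 1; stem photosynthetic: 1; chelicerae fused: 1.
Total = 7.

7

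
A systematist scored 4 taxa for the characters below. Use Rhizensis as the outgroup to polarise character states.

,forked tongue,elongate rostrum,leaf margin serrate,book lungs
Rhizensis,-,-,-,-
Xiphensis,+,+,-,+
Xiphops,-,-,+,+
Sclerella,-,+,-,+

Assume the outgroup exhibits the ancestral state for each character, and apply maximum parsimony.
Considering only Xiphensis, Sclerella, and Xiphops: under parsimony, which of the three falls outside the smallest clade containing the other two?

Xiphops

The outgroup has state '-' for every character, so '+' is the derived state throughout.
forked tongue: derived state '+' in Xiphensis only — an autapomorphy, so it tells us nothing about relationships among taxa.
Only Sclerella and Xiphensis show the derived state '+' for elongate rostrum, supporting them as a clade.
leaf margin serrate: derived state '+' in Xiphops only — an autapomorphy, so it tells us nothing about relationships among taxa.
book lungs (derived state '+') is shared by all ingroup taxa — unites the whole ingroup.
Most parsimonious ingroup topology: ((Xiphensis,Sclerella),Xiphops).
Xiphensis and Sclerella share a more recent common ancestor with each other than either does with Xiphops, so Xiphops is the least closely related of the three.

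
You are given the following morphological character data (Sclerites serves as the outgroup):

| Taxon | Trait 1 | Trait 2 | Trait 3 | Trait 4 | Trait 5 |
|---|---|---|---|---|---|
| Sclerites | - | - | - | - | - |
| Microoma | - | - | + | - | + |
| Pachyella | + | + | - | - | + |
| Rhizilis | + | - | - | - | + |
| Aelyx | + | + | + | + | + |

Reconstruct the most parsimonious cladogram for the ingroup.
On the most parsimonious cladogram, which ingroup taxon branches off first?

Microoma

The outgroup has state '-' for every character, so '+' is the derived state throughout.
Trait 1: derived state '+' in Aelyx, Pachyella, and Rhizilis only — synapomorphy for {Aelyx, Pachyella, Rhizilis}.
Only Aelyx and Pachyella show the derived state '+' for Trait 2, supporting them as a clade.
Trait 3 groups Aelyx and Microoma, which is incompatible with the clades supported by the remaining characters; treating it as convergent (homoplasy) costs fewer steps than any alternative tree.
Trait 4 (derived state '+') is unique to Aelyx (autapomorphy; uninformative for grouping).
All ingroup taxa share the derived state '+' for Trait 5; it defines the ingroup but does not resolve relationships within it.
Most parsimonious ingroup topology: (Microoma,((Pachyella,Aelyx),Rhizilis)).
Microoma is sister to the clade containing all other ingroup taxa, so it is the earliest-diverging (most basal) ingroup lineage.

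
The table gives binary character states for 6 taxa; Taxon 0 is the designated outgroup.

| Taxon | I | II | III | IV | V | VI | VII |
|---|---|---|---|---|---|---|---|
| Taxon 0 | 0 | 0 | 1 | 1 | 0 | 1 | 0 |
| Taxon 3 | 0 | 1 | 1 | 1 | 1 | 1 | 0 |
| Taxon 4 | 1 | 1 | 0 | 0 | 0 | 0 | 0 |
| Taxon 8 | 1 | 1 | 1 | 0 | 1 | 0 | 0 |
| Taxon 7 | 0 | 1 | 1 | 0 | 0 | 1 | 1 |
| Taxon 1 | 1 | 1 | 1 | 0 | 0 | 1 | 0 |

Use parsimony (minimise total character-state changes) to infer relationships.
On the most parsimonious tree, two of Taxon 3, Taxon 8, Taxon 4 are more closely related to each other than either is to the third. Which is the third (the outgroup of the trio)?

Character polarity is set by the outgroup: the derived state is whichever differs from the outgroup's state, so for III, IV, VI the derived state is '0', and for the remaining characters it is '1'.
Only Taxon 1, Taxon 4, and Taxon 8 show the derived state '1' for I, supporting them as a clade.
All ingroup taxa share the derived state '1' for II; it defines the ingroup but does not resolve relationships within it.
III (derived state '0') is unique to Taxon 4 (autapomorphy; uninformative for grouping).
Only Taxon 1, Taxon 4, Taxon 7, and Taxon 8 show the derived state '0' for IV, supporting them as a clade.
V (state '1') occurs in Taxon 3 and Taxon 8 but conflicts with the nesting implied by the other characters — most parsimoniously interpreted as homoplasy.
VI (derived state '0') is shared by Taxon 4 and Taxon 8 — a synapomorphy uniting that clade.
VII (derived state '1') is unique to Taxon 7 (autapomorphy; uninformative for grouping).
Most parsimonious ingroup topology: (Taxon 3,(((Taxon 4,Taxon 8),Taxon 1),Taxon 7)).
Taxon 4 and Taxon 8 share a more recent common ancestor with each other than either does with Taxon 3, so Taxon 3 is the least closely related of the three.

Taxon 3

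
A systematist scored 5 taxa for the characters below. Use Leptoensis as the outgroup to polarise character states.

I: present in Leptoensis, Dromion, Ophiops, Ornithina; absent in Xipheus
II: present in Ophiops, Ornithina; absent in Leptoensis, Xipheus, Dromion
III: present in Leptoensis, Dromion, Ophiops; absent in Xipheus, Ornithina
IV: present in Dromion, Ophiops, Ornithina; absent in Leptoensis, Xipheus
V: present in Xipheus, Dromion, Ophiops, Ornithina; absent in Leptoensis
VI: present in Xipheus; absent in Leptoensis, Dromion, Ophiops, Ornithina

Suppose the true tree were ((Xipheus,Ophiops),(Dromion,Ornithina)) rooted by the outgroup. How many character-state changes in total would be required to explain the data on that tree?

9

Map each character onto ((Xipheus,Ophiops),(Dromion,Ornithina)) (rooted by Leptoensis) and count the minimum state changes it requires (Fitch parsimony):
I: 1; II: 2; III: 2; IV: 2; V: 1; VI: 1.
Total tree length = 9.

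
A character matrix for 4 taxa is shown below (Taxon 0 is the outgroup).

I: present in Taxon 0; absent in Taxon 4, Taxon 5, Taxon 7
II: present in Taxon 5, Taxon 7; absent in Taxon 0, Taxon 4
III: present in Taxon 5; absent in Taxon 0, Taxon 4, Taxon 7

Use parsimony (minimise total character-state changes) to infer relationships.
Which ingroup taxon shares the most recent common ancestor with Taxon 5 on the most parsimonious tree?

Taxon 7

Character polarity is set by the outgroup: the derived state is whichever differs from the outgroup's state, so for I the derived state is 'absent', and for the remaining characters it is 'present'.
I (derived state 'absent') is shared by all ingroup taxa — unites the whole ingroup.
II (derived state 'present') is shared by Taxon 5 and Taxon 7 — a synapomorphy uniting that clade.
III: derived state 'present' in Taxon 5 only — an autapomorphy, so it tells us nothing about relationships among taxa.
Most parsimonious ingroup topology: (Taxon 4,(Taxon 5,Taxon 7)).
Taxon 5 and Taxon 7 form a cherry on this tree, so they are sister taxa.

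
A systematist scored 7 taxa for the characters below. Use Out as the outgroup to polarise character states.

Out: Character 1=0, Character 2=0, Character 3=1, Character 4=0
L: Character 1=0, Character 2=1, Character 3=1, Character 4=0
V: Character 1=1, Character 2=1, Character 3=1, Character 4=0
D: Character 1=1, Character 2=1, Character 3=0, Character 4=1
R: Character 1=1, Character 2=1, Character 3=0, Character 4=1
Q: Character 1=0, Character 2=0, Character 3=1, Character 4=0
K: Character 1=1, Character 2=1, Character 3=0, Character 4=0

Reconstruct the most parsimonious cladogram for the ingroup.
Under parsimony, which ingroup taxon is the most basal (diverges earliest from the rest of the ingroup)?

Q

Character polarity is set by the outgroup: the derived state is whichever differs from the outgroup's state, so for Character 3 the derived state is '0', and for the remaining characters it is '1'.
Character 1: derived state '1' in D, K, R, and V only — synapomorphy for {D, K, R, V}.
Character 2: derived state '1' in D, K, L, R, and V only — synapomorphy for {D, K, L, R, V}.
Character 3 (derived state '0') is shared by D, K, and R — a synapomorphy uniting that clade.
Character 4 (derived state '1') is shared by D and R — a synapomorphy uniting that clade.
Most parsimonious ingroup topology: ((L,(V,((D,R),K))),Q).
Q is sister to the clade containing all other ingroup taxa, so it is the earliest-diverging (most basal) ingroup lineage.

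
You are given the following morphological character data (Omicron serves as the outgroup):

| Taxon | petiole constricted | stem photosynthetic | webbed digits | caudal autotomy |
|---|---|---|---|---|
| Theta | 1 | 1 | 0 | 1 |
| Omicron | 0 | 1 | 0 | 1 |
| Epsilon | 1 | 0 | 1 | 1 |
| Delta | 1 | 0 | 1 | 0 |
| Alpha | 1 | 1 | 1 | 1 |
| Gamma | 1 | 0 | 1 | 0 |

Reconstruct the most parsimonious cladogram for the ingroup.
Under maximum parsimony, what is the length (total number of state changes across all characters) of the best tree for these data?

4

Character polarity is set by the outgroup: the derived state is whichever differs from the outgroup's state, so for stem photosynthetic, caudal autotomy the derived state is '0', and for the remaining characters it is '1'.
All ingroup taxa share the derived state '1' for petiole constricted; it defines the ingroup but does not resolve relationships within it.
Only Delta, Epsilon, and Gamma show the derived state '0' for stem photosynthetic, supporting them as a clade.
Only Alpha, Delta, Epsilon, and Gamma show the derived state '1' for webbed digits, supporting them as a clade.
Only Delta and Gamma show the derived state '0' for caudal autotomy, supporting them as a clade.
Most parsimonious ingroup topology: ((((Gamma,Delta),Epsilon),Alpha),Theta).
Changes per character on this tree: petiole constricted: 1; stem photosynthetic: 1; webbed digits: 1; caudal autotomy: 1.
Total = 4.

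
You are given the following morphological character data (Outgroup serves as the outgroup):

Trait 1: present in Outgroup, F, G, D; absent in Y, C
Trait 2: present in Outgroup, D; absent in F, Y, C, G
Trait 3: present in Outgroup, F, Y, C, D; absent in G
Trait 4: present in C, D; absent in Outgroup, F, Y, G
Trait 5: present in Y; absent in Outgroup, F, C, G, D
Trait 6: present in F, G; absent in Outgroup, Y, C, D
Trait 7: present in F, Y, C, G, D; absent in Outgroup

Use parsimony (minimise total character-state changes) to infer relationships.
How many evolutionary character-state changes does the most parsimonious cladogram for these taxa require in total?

Character polarity is set by the outgroup: the derived state is whichever differs from the outgroup's state, so for Trait 1, Trait 2, Trait 3 the derived state is 'absent', and for the remaining characters it is 'present'.
Only C and Y show the derived state 'absent' for Trait 1, supporting them as a clade.
Trait 2: derived state 'absent' in C, F, G, and Y only — synapomorphy for {C, F, G, Y}.
Trait 3 (derived state 'absent') is unique to G (autapomorphy; uninformative for grouping).
Trait 4 (state 'present') occurs in C and D but conflicts with the nesting implied by the other characters — most parsimoniously interpreted as homoplasy.
Trait 5 (derived state 'present') is unique to Y (autapomorphy; uninformative for grouping).
Trait 6 (derived state 'present') is shared by F and G — a synapomorphy uniting that clade.
All ingroup taxa share the derived state 'present' for Trait 7; it defines the ingroup but does not resolve relationships within it.
Most parsimonious ingroup topology: (((F,G),(Y,C)),D).
Changes per character on this tree: Trait 1: 1; Trait 2: 1; Trait 3: 1; Trait 4: 2; Trait 5: 1; Trait 6: 1; Trait 7: 1.
Total = 8.

8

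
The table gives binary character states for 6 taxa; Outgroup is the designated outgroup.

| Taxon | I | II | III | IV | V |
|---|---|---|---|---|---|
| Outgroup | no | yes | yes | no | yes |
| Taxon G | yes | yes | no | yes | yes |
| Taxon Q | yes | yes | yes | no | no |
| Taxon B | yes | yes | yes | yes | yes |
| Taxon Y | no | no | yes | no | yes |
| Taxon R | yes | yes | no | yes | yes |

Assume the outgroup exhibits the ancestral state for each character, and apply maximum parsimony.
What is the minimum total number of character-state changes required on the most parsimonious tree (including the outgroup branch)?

5

Character polarity is set by the outgroup: the derived state is whichever differs from the outgroup's state, so for II, III, V the derived state is 'no', and for the remaining characters it is 'yes'.
I: derived state 'yes' in Taxon B, Taxon G, Taxon Q, and Taxon R only — synapomorphy for {Taxon B, Taxon G, Taxon Q, Taxon R}.
II: derived state 'no' in Taxon Y only — an autapomorphy, so it tells us nothing about relationships among taxa.
III (derived state 'no') is shared by Taxon G and Taxon R — a synapomorphy uniting that clade.
IV (derived state 'yes') is shared by Taxon B, Taxon G, and Taxon R — a synapomorphy uniting that clade.
V: derived state 'no' in Taxon Q only — an autapomorphy, so it tells us nothing about relationships among taxa.
Most parsimonious ingroup topology: ((((Taxon G,Taxon R),Taxon B),Taxon Q),Taxon Y).
Changes per character on this tree: I: 1; II: 1; III: 1; IV: 1; V: 1.
Total = 5.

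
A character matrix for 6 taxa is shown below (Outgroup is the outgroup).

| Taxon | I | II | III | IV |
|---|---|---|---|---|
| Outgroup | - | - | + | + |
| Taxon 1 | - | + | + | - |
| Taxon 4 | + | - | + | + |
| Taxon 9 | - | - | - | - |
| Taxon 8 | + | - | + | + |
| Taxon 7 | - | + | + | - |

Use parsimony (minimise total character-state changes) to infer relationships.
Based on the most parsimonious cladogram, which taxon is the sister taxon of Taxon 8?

Taxon 4

Character polarity is set by the outgroup: the derived state is whichever differs from the outgroup's state, so for III, IV the derived state is '-', and for the remaining characters it is '+'.
I (derived state '+') is shared by Taxon 4 and Taxon 8 — a synapomorphy uniting that clade.
Only Taxon 1 and Taxon 7 show the derived state '+' for II, supporting them as a clade.
III (derived state '-') is unique to Taxon 9 (autapomorphy; uninformative for grouping).
Only Taxon 1, Taxon 7, and Taxon 9 show the derived state '-' for IV, supporting them as a clade.
Most parsimonious ingroup topology: (((Taxon 1,Taxon 7),Taxon 9),(Taxon 4,Taxon 8)).
Taxon 8 and Taxon 4 form a cherry on this tree, so they are sister taxa.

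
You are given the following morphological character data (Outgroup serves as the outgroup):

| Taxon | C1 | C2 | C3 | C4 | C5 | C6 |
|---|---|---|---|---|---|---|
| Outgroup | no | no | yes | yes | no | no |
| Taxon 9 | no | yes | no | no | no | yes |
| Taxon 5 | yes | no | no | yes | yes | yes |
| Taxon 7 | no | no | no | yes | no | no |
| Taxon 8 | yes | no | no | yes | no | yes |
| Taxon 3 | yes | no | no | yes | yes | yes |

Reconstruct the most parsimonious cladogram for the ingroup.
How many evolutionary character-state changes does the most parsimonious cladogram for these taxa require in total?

6

Character polarity is set by the outgroup: the derived state is whichever differs from the outgroup's state, so for C3, C4 the derived state is 'no', and for the remaining characters it is 'yes'.
C1 (derived state 'yes') is shared by Taxon 3, Taxon 5, and Taxon 8 — a synapomorphy uniting that clade.
C2: derived state 'yes' in Taxon 9 only — an autapomorphy, so it tells us nothing about relationships among taxa.
C3 (derived state 'no') is shared by all ingroup taxa — unites the whole ingroup.
C4: derived state 'no' in Taxon 9 only — an autapomorphy, so it tells us nothing about relationships among taxa.
Only Taxon 3 and Taxon 5 show the derived state 'yes' for C5, supporting them as a clade.
Only Taxon 3, Taxon 5, Taxon 8, and Taxon 9 show the derived state 'yes' for C6, supporting them as a clade.
Most parsimonious ingroup topology: ((Taxon 9,((Taxon 5,Taxon 3),Taxon 8)),Taxon 7).
Changes per character on this tree: C1: 1; C2: 1; C3: 1; C4: 1; C5: 1; C6: 1.
Total = 6.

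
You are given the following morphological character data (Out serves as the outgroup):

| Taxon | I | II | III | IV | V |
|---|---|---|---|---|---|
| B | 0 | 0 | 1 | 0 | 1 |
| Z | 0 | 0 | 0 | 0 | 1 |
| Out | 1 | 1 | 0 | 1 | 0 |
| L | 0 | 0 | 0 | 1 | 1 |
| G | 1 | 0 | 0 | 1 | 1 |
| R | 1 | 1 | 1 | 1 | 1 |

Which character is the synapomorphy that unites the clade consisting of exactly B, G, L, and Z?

II

Character polarity is set by the outgroup: the derived state is whichever differs from the outgroup's state, so for I, II, IV the derived state is '0', and for the remaining characters it is '1'.
I (derived state '0') is shared by B, L, and Z — a synapomorphy uniting that clade.
Only B, G, L, and Z show the derived state '0' for II, supporting them as a clade.
III (state '1') occurs in B and R but conflicts with the nesting implied by the other characters — most parsimoniously interpreted as homoplasy.
IV: derived state '0' in B and Z only — synapomorphy for {B, Z}.
V (derived state '1') is shared by all ingroup taxa — unites the whole ingroup.
Most parsimonious ingroup topology: ((G,((Z,B),L)),R).
The clade {B, G, L, Z} is supported by II: its derived state '0' occurs in exactly those taxa and in no other taxon (including the outgroup).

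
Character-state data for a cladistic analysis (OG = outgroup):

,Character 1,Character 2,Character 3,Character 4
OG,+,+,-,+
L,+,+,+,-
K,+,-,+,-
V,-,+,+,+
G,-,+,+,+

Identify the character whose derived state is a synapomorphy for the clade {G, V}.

Character polarity is set by the outgroup: the derived state is whichever differs from the outgroup's state, so for Character 1, Character 2, Character 4 the derived state is '-', and for the remaining characters it is '+'.
Only G and V show the derived state '-' for Character 1, supporting them as a clade.
Character 2: derived state '-' in K only — an autapomorphy, so it tells us nothing about relationships among taxa.
All ingroup taxa share the derived state '+' for Character 3; it defines the ingroup but does not resolve relationships within it.
Only K and L show the derived state '-' for Character 4, supporting them as a clade.
Most parsimonious ingroup topology: ((L,K),(G,V)).
The clade {G, V} is supported by Character 1: its derived state '-' occurs in exactly those taxa and in no other taxon (including the outgroup).

Character 1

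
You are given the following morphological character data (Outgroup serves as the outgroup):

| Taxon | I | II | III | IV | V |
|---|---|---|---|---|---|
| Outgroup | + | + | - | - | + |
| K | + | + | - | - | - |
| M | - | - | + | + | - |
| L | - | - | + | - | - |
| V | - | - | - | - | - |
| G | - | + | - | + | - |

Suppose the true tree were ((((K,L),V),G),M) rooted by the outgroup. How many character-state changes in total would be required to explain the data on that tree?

Map each character onto ((((K,L),V),G),M) (rooted by Outgroup) and count the minimum state changes it requires (Fitch parsimony):
I: 2; II: 3; III: 2; IV: 2; V: 1.
Total tree length = 10.

10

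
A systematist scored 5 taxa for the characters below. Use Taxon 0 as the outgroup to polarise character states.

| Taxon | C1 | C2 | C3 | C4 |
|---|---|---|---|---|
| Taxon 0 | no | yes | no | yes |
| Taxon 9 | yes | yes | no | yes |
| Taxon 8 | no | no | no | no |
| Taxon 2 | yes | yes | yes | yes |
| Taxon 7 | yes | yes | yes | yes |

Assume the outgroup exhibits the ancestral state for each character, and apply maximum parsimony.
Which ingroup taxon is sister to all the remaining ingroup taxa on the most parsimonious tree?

Character polarity is set by the outgroup: the derived state is whichever differs from the outgroup's state, so for C2, C4 the derived state is 'no', and for the remaining characters it is 'yes'.
Only Taxon 2, Taxon 7, and Taxon 9 show the derived state 'yes' for C1, supporting them as a clade.
C2: derived state 'no' in Taxon 8 only — an autapomorphy, so it tells us nothing about relationships among taxa.
C3: derived state 'yes' in Taxon 2 and Taxon 7 only — synapomorphy for {Taxon 2, Taxon 7}.
C4 (derived state 'no') is unique to Taxon 8 (autapomorphy; uninformative for grouping).
Most parsimonious ingroup topology: ((Taxon 9,(Taxon 2,Taxon 7)),Taxon 8).
Taxon 8 is sister to the clade containing all other ingroup taxa, so it is the earliest-diverging (most basal) ingroup lineage.

Taxon 8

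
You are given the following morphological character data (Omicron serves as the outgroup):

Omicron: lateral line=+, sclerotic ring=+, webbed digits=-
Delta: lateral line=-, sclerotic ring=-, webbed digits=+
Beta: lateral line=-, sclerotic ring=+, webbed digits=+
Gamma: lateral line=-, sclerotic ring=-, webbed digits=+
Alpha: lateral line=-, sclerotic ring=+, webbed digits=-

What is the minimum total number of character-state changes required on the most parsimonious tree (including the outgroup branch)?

Character polarity is set by the outgroup: the derived state is whichever differs from the outgroup's state, so for lateral line, sclerotic ring the derived state is '-', and for the remaining characters it is '+'.
lateral line (derived state '-') is shared by all ingroup taxa — unites the whole ingroup.
sclerotic ring: derived state '-' in Delta and Gamma only — synapomorphy for {Delta, Gamma}.
webbed digits: derived state '+' in Beta, Delta, and Gamma only — synapomorphy for {Beta, Delta, Gamma}.
Most parsimonious ingroup topology: (((Delta,Gamma),Beta),Alpha).
Changes per character on this tree: lateral line: 1; sclerotic ring: 1; webbed digits: 1.
Total = 3.

3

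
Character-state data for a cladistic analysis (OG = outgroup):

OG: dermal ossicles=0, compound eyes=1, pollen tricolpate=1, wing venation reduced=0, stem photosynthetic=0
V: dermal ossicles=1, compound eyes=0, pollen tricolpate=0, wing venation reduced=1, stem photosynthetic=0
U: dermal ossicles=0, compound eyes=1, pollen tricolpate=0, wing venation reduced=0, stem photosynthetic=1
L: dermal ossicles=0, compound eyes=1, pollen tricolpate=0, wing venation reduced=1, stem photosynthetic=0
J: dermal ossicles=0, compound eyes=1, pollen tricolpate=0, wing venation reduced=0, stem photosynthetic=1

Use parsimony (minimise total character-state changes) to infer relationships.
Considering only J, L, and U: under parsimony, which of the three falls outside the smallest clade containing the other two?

Character polarity is set by the outgroup: the derived state is whichever differs from the outgroup's state, so for compound eyes, pollen tricolpate the derived state is '0', and for the remaining characters it is '1'.
dermal ossicles (derived state '1') is unique to V (autapomorphy; uninformative for grouping).
compound eyes (derived state '0') is unique to V (autapomorphy; uninformative for grouping).
All ingroup taxa share the derived state '0' for pollen tricolpate; it defines the ingroup but does not resolve relationships within it.
wing venation reduced (derived state '1') is shared by L and V — a synapomorphy uniting that clade.
stem photosynthetic (derived state '1') is shared by J and U — a synapomorphy uniting that clade.
Most parsimonious ingroup topology: ((V,L),(U,J)).
U and J share a more recent common ancestor with each other than either does with L, so L is the least closely related of the three.

L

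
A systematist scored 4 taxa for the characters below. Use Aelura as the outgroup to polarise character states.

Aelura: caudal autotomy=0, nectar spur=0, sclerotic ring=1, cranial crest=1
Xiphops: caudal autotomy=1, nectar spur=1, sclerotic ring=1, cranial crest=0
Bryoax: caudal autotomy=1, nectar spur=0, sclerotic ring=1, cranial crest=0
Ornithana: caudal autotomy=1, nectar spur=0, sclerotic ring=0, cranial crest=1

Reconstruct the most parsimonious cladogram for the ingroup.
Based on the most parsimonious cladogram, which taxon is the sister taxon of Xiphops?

Bryoax

Character polarity is set by the outgroup: the derived state is whichever differs from the outgroup's state, so for sclerotic ring, cranial crest the derived state is '0', and for the remaining characters it is '1'.
All ingroup taxa share the derived state '1' for caudal autotomy; it defines the ingroup but does not resolve relationships within it.
nectar spur: derived state '1' in Xiphops only — an autapomorphy, so it tells us nothing about relationships among taxa.
sclerotic ring (derived state '0') is unique to Ornithana (autapomorphy; uninformative for grouping).
cranial crest: derived state '0' in Bryoax and Xiphops only — synapomorphy for {Bryoax, Xiphops}.
Most parsimonious ingroup topology: ((Xiphops,Bryoax),Ornithana).
Xiphops and Bryoax form a cherry on this tree, so they are sister taxa.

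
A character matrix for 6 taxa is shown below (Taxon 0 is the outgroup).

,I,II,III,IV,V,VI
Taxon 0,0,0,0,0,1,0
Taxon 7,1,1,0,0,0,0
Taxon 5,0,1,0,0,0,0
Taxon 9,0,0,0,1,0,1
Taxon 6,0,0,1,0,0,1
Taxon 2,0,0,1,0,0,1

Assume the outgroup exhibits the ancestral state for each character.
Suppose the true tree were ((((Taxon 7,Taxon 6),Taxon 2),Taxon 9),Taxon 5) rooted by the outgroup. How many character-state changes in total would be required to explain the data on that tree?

Map each character onto ((((Taxon 7,Taxon 6),Taxon 2),Taxon 9),Taxon 5) (rooted by Taxon 0) and count the minimum state changes it requires (Fitch parsimony):
I: 1; II: 2; III: 2; IV: 1; V: 1; VI: 2.
Total tree length = 9.

9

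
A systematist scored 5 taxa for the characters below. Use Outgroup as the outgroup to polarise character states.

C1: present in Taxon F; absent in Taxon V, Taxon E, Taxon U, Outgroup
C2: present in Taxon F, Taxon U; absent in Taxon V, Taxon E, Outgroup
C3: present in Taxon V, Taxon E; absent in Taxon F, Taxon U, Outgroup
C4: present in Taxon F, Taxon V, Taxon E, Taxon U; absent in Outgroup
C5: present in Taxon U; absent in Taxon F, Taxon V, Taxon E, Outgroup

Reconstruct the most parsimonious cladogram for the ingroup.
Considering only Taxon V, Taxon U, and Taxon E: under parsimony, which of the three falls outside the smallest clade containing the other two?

The outgroup has state 'absent' for every character, so 'present' is the derived state throughout.
C1: derived state 'present' in Taxon F only — an autapomorphy, so it tells us nothing about relationships among taxa.
C2: derived state 'present' in Taxon F and Taxon U only — synapomorphy for {Taxon F, Taxon U}.
Only Taxon E and Taxon V show the derived state 'present' for C3, supporting them as a clade.
All ingroup taxa share the derived state 'present' for C4; it defines the ingroup but does not resolve relationships within it.
C5: derived state 'present' in Taxon U only — an autapomorphy, so it tells us nothing about relationships among taxa.
Most parsimonious ingroup topology: ((Taxon E,Taxon V),(Taxon F,Taxon U)).
Taxon E and Taxon V share a more recent common ancestor with each other than either does with Taxon U, so Taxon U is the least closely related of the three.

Taxon U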